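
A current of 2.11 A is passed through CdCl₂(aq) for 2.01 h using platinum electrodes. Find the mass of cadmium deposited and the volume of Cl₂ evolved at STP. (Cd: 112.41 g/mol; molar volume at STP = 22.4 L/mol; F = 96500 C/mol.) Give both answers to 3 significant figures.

Q = 2.11 × 7236 = 15270 C; n(e⁻) = 15270 / 96500 = 0.1582 mol
Cathode: Cd²⁺ + 2e⁻ → Cd → n(Cd) = 0.1582/2 = 0.07910 mol → 8.89 g
Anode: 2Cl⁻ → Cl₂ + 2e⁻ → n(Cl₂) = 0.1582/2 = 0.07910 mol → 1.77 L

8.89 g Cd; 1.77 L Cl₂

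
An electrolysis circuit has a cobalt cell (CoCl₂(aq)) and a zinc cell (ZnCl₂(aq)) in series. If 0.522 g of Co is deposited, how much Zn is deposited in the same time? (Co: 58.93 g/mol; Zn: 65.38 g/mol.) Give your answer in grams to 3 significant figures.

n(Co) = 0.522 / 58.93 = 0.008858 mol
Co²⁺ + 2e⁻ → Co, so n(e⁻) = 2 × 0.008858 = 0.01772 mol
Same current for the same time ⇒ same n(e⁻) = 0.01772 mol in both cells.
Zn²⁺ + 2e⁻ → Zn, so n(Zn) = 0.01772 / 2 = 0.008860 mol
m(Zn) = 0.008860 × 65.38 = 0.579 g

0.579 g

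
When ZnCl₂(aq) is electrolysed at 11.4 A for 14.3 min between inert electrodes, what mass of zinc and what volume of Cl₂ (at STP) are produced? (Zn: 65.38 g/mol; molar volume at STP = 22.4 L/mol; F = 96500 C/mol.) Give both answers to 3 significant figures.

3.31 g Zn; 1.14 L Cl₂

Q = 11.4 × 858 = 9781 C; n(e⁻) = 9781 / 96500 = 0.1014 mol
Cathode: Zn²⁺ + 2e⁻ → Zn → n(Zn) = 0.1014/2 = 0.05070 mol → 3.31 g
Anode: 2Cl⁻ → Cl₂ + 2e⁻ → n(Cl₂) = 0.1014/2 = 0.05070 mol → 1.14 L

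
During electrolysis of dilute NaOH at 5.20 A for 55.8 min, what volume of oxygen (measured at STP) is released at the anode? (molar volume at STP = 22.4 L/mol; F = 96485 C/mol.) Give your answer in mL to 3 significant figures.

Q = 5.20 A × 3348 s = 17410 C
Moles of electrons = 17410 / 96485 = 0.1804 mol
2H₂O → O₂ + 4H⁺ + 4e⁻, so n(O₂) = 0.1804 / 4 = 0.04510 mol
V = 0.04510 × 22.4 = 1.010 L
= 1010 mL

1010 mL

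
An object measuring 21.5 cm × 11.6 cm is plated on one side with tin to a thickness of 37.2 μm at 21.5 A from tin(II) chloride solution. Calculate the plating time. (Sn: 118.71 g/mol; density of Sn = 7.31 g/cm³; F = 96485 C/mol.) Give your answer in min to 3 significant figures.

8.55 min

Plated area = 21.5 × 11.6 = 249.4 cm²
Volume = 249.4 × 37.2×10⁻⁴ cm = 0.9278 cm³
m(Sn) = 0.9278 × 7.31 = 6.782 g
n(Sn) = 6.782 / 118.71 = 0.05713 mol; n(e⁻) = 2 × 0.05713 = 0.1143 mol
Q = 0.1143 × 96485 = 11030 C
t = 11030 / 21.5 = 513.0 s = 8.55 min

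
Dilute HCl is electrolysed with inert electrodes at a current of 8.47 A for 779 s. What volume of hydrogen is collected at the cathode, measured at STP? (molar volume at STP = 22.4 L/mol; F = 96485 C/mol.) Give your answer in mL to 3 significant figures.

Charge passed = 8.47 × 779 = 6598 C
n(e⁻) = Q/F = 6598/96485 = 0.06838 mol
2H⁺ + 2e⁻ → H₂, so n(H₂) = 0.06838 / 2 = 0.03419 mol
V = 0.03419 × 22.4 = 0.7659 L
= 766 mL

766 mL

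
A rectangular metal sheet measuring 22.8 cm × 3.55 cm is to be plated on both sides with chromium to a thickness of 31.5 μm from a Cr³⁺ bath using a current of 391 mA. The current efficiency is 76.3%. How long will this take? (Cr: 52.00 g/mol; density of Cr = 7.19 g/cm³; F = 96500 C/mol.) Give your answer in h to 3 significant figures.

Plated area = 2 × 22.8 × 3.55 = 161.9 cm²
Volume = 161.9 × 31.5×10⁻⁴ cm = 0.5100 cm³
m(Cr) = 0.5100 × 7.19 = 3.667 g
n(Cr) = 3.667 / 52.00 = 0.07052 mol; n(e⁻) = 3 × 0.07052 = 0.2116 mol
Q = 0.2116 × 96500 / 0.763 = 26760 C
t = 26760 / 0.391 = 68440 s = 19.0 h

19.0 h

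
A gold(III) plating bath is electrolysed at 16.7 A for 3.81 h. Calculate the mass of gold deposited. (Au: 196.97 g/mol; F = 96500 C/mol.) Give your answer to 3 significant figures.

156 g

Q = 16.7 A × 13716 s = 2.291×10^5 C
n(e⁻) = Q/F = 2.291×10^5/96500 = 2.374 mol
Au³⁺ + 3e⁻ → Au, so n(Au) = 2.374 / 3 = 0.7913 mol
m = 0.7913 × 196.97 = 156 g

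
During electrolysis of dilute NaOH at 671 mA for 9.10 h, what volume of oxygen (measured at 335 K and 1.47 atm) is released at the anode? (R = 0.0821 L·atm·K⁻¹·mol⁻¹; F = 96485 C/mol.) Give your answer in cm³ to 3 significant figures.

1070 cm³

Q = 0.671 A × 32760 s = 21980 C
n(e⁻) = Q/F = 21980/96485 = 0.2278 mol
2H₂O → O₂ + 4H⁺ + 4e⁻, so n(O₂) = 0.2278 / 4 = 0.05695 mol
V = nRT/P = 0.05695 × 0.0821 × 335 / 1.47 = 1.066 L
= 1070 cm³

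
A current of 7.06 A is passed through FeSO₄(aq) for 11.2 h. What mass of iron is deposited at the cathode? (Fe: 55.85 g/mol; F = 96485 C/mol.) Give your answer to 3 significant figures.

Q = It = 7.06 × 40320 = 2.847×10^5 C
n(e⁻) = Q/F = 2.847×10^5/96485 = 2.951 mol
Fe²⁺ + 2e⁻ → Fe, so n(Fe) = 2.951 / 2 = 1.476 mol
m = 1.476 × 55.85 = 82.4 g

82.4 g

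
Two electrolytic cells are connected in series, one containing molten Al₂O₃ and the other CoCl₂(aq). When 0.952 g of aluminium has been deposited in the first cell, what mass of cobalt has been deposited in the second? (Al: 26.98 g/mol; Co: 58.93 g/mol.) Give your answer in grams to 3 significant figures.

3.12 g

n(Al) = 0.952 / 26.98 = 0.03529 mol
Al³⁺ + 3e⁻ → Al, so n(e⁻) = 3 × 0.03529 = 0.1059 mol
In series, the same 0.1059 mol of electrons flows through the second cell.
Co²⁺ + 2e⁻ → Co, so n(Co) = 0.1059 / 2 = 0.05295 mol
m(Co) = 0.05295 × 58.93 = 3.12 g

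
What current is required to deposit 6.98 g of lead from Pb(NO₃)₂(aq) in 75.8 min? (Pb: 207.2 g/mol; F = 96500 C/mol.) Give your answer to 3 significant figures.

1.43 A

n(Pb) = 6.98 / 207.2 = 0.03369 mol
Pb²⁺ + 2e⁻ → Pb, so n(e⁻) = 2 × 0.03369 = 0.06738 mol
Q = 0.06738 × 96500 = 6502 C
I = Q / t = 6502 / 4548 s = 1.43 A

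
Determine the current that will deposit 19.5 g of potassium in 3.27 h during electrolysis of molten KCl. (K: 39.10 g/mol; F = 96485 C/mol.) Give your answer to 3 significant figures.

n(K) = 19.5 / 39.10 = 0.4987 mol
K⁺ + e⁻ → K, so n(e⁻) = 0.4987 mol
Q = 0.4987 × 96485 = 48120 C
I = Q / t = 48120 / 11772 s = 4.09 A

4.09 A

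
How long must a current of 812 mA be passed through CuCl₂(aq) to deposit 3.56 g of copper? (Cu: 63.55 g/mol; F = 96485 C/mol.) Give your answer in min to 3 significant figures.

n(Cu) = 3.56 / 63.55 = 0.05602 mol
Cu²⁺ + 2e⁻ → Cu, so n(e⁻) = 2 × 0.05602 = 0.1120 mol
Q = 0.1120 × 96485 = 10810 C
t = Q / I = 10810 / 0.812 = 13310 s = 222 min

222 min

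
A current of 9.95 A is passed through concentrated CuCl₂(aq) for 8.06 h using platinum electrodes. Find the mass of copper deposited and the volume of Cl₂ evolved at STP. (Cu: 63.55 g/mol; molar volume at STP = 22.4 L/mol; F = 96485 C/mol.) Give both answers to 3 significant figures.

Q = 9.95 × 29016 = 2.887×10^5 C; n(e⁻) = 2.887×10^5 / 96485 = 2.992 mol
Cathode: Cu²⁺ + 2e⁻ → Cu → n(Cu) = 2.992/2 = 1.496 mol → 95.1 g
Anode: 2Cl⁻ → Cl₂ + 2e⁻ → n(Cl₂) = 2.992/2 = 1.496 mol → 33.5 L

95.1 g Cu; 33.5 L Cl₂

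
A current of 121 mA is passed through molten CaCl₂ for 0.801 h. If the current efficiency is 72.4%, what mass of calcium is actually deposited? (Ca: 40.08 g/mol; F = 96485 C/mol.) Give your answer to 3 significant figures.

Q = 0.121 × 2883.6 = 348.9 C
n(e⁻) = 348.9 / 96485 = 0.003616 mol
Ca²⁺ + 2e⁻ → Ca, so theoretical m(Ca) = 0.001808 × 40.08 = 0.07246 g
Actual mass = 72.4% × 0.07246 = 0.0525 g

0.0525 g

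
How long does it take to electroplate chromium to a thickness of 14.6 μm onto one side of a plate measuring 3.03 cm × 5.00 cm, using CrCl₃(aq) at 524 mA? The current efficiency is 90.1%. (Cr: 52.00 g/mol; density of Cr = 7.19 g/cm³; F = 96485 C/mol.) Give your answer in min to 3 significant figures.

Plated area = 3.03 × 5.00 = 15.15 cm²
Volume = 15.15 × 14.6×10⁻⁴ cm = 0.02212 cm³
m(Cr) = 0.02212 × 7.19 = 0.1590 g
n(Cr) = 0.1590 / 52.00 = 0.003058 mol; n(e⁻) = 3 × 0.003058 = 0.009174 mol
Q = 0.009174 × 96485 / 0.901 = 982.4 C
t = 982.4 / 0.524 = 1875 s = 31.3 min

31.3 min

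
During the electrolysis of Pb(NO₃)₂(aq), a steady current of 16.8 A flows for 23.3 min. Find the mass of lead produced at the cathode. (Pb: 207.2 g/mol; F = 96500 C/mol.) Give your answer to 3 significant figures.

25.2 g

Q = 16.8 A × 1398 s = 23490 C
Moles of electrons = 23490 / 96500 = 0.2434 mol
Pb²⁺ + 2e⁻ → Pb, so n(Pb) = 0.2434 / 2 = 0.1217 mol
m = 0.1217 × 207.2 = 25.2 g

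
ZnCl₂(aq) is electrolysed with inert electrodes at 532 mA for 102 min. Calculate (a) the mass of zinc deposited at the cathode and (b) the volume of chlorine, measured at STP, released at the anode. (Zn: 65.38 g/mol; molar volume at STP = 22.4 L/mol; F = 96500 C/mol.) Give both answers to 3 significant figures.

Q = 0.532 × 6120 = 3256 C; n(e⁻) = 3256 / 96500 = 0.03374 mol
Cathode: Zn²⁺ + 2e⁻ → Zn → n(Zn) = 0.03374/2 = 0.01687 mol → 1.10 g
Anode: 2Cl⁻ → Cl₂ + 2e⁻ → n(Cl₂) = 0.03374/2 = 0.01687 mol → 0.378 L

1.10 g Zn; 0.378 L Cl₂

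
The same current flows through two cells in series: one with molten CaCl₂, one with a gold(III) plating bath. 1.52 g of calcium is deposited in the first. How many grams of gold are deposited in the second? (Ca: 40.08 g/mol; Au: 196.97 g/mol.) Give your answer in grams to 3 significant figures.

4.98 g

n(Ca) = 1.52 / 40.08 = 0.03792 mol
Ca²⁺ + 2e⁻ → Ca, so n(e⁻) = 2 × 0.03792 = 0.07584 mol
Since the cells are in series, n(e⁻) in the Au cell is also 0.07584 mol.
Au³⁺ + 3e⁻ → Au, so n(Au) = 0.07584 / 3 = 0.02528 mol
m(Au) = 0.02528 × 196.97 = 4.98 g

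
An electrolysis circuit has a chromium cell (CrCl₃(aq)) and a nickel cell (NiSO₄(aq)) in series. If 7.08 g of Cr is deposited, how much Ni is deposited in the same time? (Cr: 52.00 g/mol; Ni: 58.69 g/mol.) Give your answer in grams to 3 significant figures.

12.0 g

n(Cr) = 7.08 / 52.00 = 0.1362 mol
Cr³⁺ + 3e⁻ → Cr, so n(e⁻) = 3 × 0.1362 = 0.4086 mol
Same current for the same time ⇒ same n(e⁻) = 0.4086 mol in both cells.
Ni²⁺ + 2e⁻ → Ni, so n(Ni) = 0.4086 / 2 = 0.2043 mol
m(Ni) = 0.2043 × 58.69 = 12.0 g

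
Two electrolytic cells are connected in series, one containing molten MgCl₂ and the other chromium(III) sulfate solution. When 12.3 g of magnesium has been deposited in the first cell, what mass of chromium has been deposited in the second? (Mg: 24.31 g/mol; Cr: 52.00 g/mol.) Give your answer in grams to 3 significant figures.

n(Mg) = 12.3 / 24.31 = 0.5060 mol
Mg²⁺ + 2e⁻ → Mg, so n(e⁻) = 2 × 0.5060 = 1.012 mol
In series, the same 1.012 mol of electrons flows through the second cell.
Cr³⁺ + 3e⁻ → Cr, so n(Cr) = 1.012 / 3 = 0.3373 mol
m(Cr) = 0.3373 × 52.00 = 17.5 g

17.5 g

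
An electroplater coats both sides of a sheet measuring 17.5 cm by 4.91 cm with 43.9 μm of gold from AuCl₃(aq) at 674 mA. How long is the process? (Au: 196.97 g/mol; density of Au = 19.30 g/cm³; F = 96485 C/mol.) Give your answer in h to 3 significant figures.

Plated area = 2 × 17.5 × 4.91 = 171.9 cm²
Volume = 171.9 × 43.9×10⁻⁴ cm = 0.7546 cm³
m(Au) = 0.7546 × 19.30 = 14.56 g
n(Au) = 14.56 / 196.97 = 0.07392 mol; n(e⁻) = 3 × 0.07392 = 0.2218 mol
Q = 0.2218 × 96485 = 21400 C
t = 21400 / 0.674 = 31750 s = 8.82 h

8.82 h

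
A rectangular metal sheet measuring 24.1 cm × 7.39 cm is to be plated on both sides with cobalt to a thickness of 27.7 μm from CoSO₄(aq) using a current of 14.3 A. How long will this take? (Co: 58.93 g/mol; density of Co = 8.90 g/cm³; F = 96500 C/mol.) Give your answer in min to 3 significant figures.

33.5 min

Plated area = 2 × 24.1 × 7.39 = 356.2 cm²
Volume = 356.2 × 27.7×10⁻⁴ cm = 0.9867 cm³
m(Co) = 0.9867 × 8.90 = 8.782 g
n(Co) = 8.782 / 58.93 = 0.1490 mol; n(e⁻) = 2 × 0.1490 = 0.2980 mol
Q = 0.2980 × 96500 = 28760 C
t = 28760 / 14.3 = 2011 s = 33.5 min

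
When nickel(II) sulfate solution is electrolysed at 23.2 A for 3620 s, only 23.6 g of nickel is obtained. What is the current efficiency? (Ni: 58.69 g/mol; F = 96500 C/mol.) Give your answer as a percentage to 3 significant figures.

Q = 23.2 × 3620 = 83980 C
n(e⁻) = 83980 / 96500 = 0.8703 mol
Ni²⁺ + 2e⁻ → Ni, so theoretical n(Ni) = 0.4352 mol → 25.54 g
Efficiency = 23.6 / 25.54 = 0.9240 = 92.4%

92.4%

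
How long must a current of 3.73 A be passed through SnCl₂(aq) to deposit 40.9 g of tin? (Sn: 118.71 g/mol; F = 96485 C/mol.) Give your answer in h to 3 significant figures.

4.95 h

n(Sn) = 40.9 / 118.71 = 0.3445 mol
Sn²⁺ + 2e⁻ → Sn, so n(e⁻) = 2 × 0.3445 = 0.6890 mol
Q = 0.6890 × 96485 = 66480 C
t = Q / I = 66480 / 3.73 = 17820 s = 4.95 h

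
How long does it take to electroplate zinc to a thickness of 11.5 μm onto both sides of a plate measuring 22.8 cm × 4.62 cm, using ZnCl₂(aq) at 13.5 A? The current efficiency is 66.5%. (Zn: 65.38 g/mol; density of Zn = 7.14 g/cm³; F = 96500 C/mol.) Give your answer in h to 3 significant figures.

Plated area = 2 × 22.8 × 4.62 = 210.7 cm²
Volume = 210.7 × 11.5×10⁻⁴ cm = 0.2423 cm³
m(Zn) = 0.2423 × 7.14 = 1.730 g
n(Zn) = 1.730 / 65.38 = 0.02646 mol; n(e⁻) = 2 × 0.02646 = 0.05292 mol
Q = 0.05292 × 96500 / 0.665 = 7679 C
t = 7679 / 13.5 = 568.8 s = 0.158 h

0.158 h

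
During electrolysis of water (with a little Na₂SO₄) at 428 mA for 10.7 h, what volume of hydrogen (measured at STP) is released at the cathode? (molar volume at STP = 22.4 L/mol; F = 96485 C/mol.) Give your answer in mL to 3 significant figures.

Q = 0.428 A × 38520 s = 16490 C
n(e⁻) = 16490 / 96485 = 0.1709 mol
2H⁺ + 2e⁻ → H₂, so n(H₂) = 0.1709 / 2 = 0.08545 mol
V = 0.08545 × 22.4 = 1.914 L
= 1910 mL

1910 mL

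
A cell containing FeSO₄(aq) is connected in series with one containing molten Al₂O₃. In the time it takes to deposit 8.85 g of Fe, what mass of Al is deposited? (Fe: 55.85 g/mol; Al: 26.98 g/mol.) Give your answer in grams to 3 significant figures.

2.85 g

n(Fe) = 8.85 / 55.85 = 0.1585 mol
Fe²⁺ + 2e⁻ → Fe, so n(e⁻) = 2 × 0.1585 = 0.3170 mol
Same current for the same time ⇒ same n(e⁻) = 0.3170 mol in both cells.
Al³⁺ + 3e⁻ → Al, so n(Al) = 0.3170 / 3 = 0.1057 mol
m(Al) = 0.1057 × 26.98 = 2.85 g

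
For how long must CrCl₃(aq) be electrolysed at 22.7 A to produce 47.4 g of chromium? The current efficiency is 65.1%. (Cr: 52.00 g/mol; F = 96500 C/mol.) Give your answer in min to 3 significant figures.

n(Cr) = 47.4 / 52.00 = 0.9115 mol
Cr³⁺ + 3e⁻ → Cr, so n(e⁻) = 3 × 0.9115 = 2.735 mol
Q = 2.735 × 96500 / 0.651 = 4.054×10^5 C
t = Q / I = 4.054×10^5 / 22.7 = 17860 s = 298 min

298 min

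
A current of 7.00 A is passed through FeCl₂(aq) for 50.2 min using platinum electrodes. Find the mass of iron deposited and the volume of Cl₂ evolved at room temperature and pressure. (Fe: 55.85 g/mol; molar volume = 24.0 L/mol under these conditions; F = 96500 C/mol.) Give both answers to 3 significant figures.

Q = 7.00 × 3012 = 21080 C; n(e⁻) = 21080 / 96500 = 0.2184 mol
Cathode: Fe²⁺ + 2e⁻ → Fe → n(Fe) = 0.2184/2 = 0.1092 mol → 6.10 g
Anode: 2Cl⁻ → Cl₂ + 2e⁻ → n(Cl₂) = 0.2184/2 = 0.1092 mol → 2.62 L

6.10 g Fe; 2.62 L Cl₂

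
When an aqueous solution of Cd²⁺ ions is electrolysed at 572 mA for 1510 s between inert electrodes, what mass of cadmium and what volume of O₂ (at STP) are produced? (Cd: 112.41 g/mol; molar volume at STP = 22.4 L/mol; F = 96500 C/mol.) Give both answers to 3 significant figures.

Q = 0.572 × 1510 = 863.7 C; n(e⁻) = 863.7 / 96500 = 0.008950 mol
Cathode: Cd²⁺ + 2e⁻ → Cd → n(Cd) = 0.008950/2 = 0.004475 mol → 0.503 g
Anode: 2H₂O → O₂ + 4H⁺ + 4e⁻ → n(O₂) = 0.008950/4 = 0.002238 mol → 0.0501 L

0.503 g Cd; 0.0501 L O₂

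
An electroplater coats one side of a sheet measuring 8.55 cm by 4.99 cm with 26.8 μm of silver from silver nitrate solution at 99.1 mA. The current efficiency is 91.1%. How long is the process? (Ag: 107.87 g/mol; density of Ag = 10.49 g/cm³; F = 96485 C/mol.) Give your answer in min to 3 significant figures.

198 min

Plated area = 8.55 × 4.99 = 42.66 cm²
Volume = 42.66 × 26.8×10⁻⁴ cm = 0.1143 cm³
m(Ag) = 0.1143 × 10.49 = 1.199 g
n(Ag) = 1.199 / 107.87 = 0.01112 mol; n(e⁻) = 0.01112 mol
Q = 0.01112 × 96485 / 0.911 = 1178 C
t = 1178 / 0.0991 = 11890 s = 198 min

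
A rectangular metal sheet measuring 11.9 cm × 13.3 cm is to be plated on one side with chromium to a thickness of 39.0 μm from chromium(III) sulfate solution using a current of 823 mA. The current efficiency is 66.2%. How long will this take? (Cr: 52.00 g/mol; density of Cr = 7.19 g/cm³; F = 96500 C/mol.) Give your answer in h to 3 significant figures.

12.6 h

Plated area = 11.9 × 13.3 = 158.3 cm²
Volume = 158.3 × 39.0×10⁻⁴ cm = 0.6174 cm³
m(Cr) = 0.6174 × 7.19 = 4.439 g
n(Cr) = 4.439 / 52.00 = 0.08537 mol; n(e⁻) = 3 × 0.08537 = 0.2561 mol
Q = 0.2561 × 96500 / 0.662 = 37330 C
t = 37330 / 0.823 = 45360 s = 12.6 h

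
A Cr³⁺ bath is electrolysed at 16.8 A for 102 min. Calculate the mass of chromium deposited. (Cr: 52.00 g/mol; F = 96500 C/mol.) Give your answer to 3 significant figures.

18.5 g

Q = 16.8 A × 6120 s = 1.028×10^5 C
n(e⁻) = 1.028×10^5 / 96500 = 1.065 mol
Cr³⁺ + 3e⁻ → Cr, so n(Cr) = 1.065 / 3 = 0.3550 mol
m = 0.3550 × 52.00 = 18.5 g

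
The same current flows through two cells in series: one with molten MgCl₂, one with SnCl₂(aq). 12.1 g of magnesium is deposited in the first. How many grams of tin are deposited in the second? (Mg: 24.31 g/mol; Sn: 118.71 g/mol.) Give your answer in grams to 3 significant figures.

n(Mg) = 12.1 / 24.31 = 0.4977 mol
Mg²⁺ + 2e⁻ → Mg, so n(e⁻) = 2 × 0.4977 = 0.9954 mol
Same current for the same time ⇒ same n(e⁻) = 0.9954 mol in both cells.
Sn²⁺ + 2e⁻ → Sn, so n(Sn) = 0.9954 / 2 = 0.4977 mol
m(Sn) = 0.4977 × 118.71 = 59.1 g

59.1 g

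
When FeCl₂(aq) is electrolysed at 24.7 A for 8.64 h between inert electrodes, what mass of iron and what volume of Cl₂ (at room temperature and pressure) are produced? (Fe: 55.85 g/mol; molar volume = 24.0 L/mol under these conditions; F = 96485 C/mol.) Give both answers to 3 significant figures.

222 g Fe; 95.6 L Cl₂

Q = 24.7 × 31104 = 7.683×10^5 C; n(e⁻) = 7.683×10^5 / 96485 = 7.963 mol
Cathode: Fe²⁺ + 2e⁻ → Fe → n(Fe) = 7.963/2 = 3.982 mol → 222 g
Anode: 2Cl⁻ → Cl₂ + 2e⁻ → n(Cl₂) = 7.963/2 = 3.982 mol → 95.6 L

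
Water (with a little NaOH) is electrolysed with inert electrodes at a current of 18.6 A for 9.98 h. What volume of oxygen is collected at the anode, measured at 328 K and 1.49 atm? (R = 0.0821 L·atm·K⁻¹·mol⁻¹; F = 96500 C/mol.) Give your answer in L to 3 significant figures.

31.3 L

Q = It = 18.6 × 35928 = 6.683×10^5 C
Moles of electrons = 6.683×10^5 / 96500 = 6.925 mol
2H₂O → O₂ + 4H⁺ + 4e⁻, so n(O₂) = 6.925 / 4 = 1.731 mol
V = nRT/P = 1.731 × 0.0821 × 328 / 1.49 = 31.28 L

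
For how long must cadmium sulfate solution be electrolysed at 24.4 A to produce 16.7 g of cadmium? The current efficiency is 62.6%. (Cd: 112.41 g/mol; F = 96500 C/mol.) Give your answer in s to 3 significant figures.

n(Cd) = 16.7 / 112.41 = 0.1486 mol
Cd²⁺ + 2e⁻ → Cd, so n(e⁻) = 2 × 0.1486 = 0.2972 mol
Q = 0.2972 × 96500 / 0.626 = 45810 C
t = Q / I = 45810 / 24.4 = 1877 s

1880 s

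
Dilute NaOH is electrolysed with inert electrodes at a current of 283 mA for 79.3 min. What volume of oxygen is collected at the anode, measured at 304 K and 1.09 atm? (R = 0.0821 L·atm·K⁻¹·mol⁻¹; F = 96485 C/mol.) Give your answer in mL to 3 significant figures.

79.9 mL

Q = It = 0.283 × 4758 = 1347 C
Moles of electrons = 1347 / 96485 = 0.01396 mol
2H₂O → O₂ + 4H⁺ + 4e⁻, so n(O₂) = 0.01396 / 4 = 0.003490 mol
V = nRT/P = 0.003490 × 0.0821 × 304 / 1.09 = 0.07991 L
= 79.9 mL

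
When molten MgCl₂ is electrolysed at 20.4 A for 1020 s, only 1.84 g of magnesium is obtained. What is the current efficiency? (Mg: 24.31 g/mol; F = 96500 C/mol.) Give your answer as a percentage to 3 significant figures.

Q = 20.4 × 1020 = 20810 C
n(e⁻) = 20810 / 96500 = 0.2156 mol
Mg²⁺ + 2e⁻ → Mg, so theoretical n(Mg) = 0.1078 mol → 2.621 g
Efficiency = 1.84 / 2.621 = 0.7020 = 70.2%

70.2%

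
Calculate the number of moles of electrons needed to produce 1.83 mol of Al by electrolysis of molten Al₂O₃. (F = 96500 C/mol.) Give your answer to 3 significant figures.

5.49 mol

Al³⁺ + 3e⁻ → Al, so n(e⁻) = 3 × 1.83 = 5.490 mol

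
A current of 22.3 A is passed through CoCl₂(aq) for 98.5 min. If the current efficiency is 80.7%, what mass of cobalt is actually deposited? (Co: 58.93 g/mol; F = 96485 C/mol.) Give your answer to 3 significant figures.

Q = 22.3 × 5910 = 1.318×10^5 C
n(e⁻) = 1.318×10^5 / 96485 = 1.366 mol
Co²⁺ + 2e⁻ → Co, so theoretical m(Co) = 0.6830 × 58.93 = 40.25 g
Actual mass = 80.7% × 40.25 = 32.5 g

32.5 g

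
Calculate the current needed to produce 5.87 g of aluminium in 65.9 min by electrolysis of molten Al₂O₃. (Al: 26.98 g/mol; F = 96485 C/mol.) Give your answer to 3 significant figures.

n(Al) = 5.87 / 26.98 = 0.2176 mol
Al³⁺ + 3e⁻ → Al, so n(e⁻) = 3 × 0.2176 = 0.6528 mol
Q = 0.6528 × 96485 = 62990 C
I = Q / t = 62990 / 3954 s = 15.9 A

15.9 A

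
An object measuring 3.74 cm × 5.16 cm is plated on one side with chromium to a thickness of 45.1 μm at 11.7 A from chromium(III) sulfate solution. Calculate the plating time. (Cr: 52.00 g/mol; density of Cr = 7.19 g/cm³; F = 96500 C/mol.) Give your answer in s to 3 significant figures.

298 s

Plated area = 3.74 × 5.16 = 19.30 cm²
Volume = 19.30 × 45.1×10⁻⁴ cm = 0.08704 cm³
m(Cr) = 0.08704 × 7.19 = 0.6258 g
n(Cr) = 0.6258 / 52.00 = 0.01203 mol; n(e⁻) = 3 × 0.01203 = 0.03609 mol
Q = 0.03609 × 96500 = 3483 C
t = 3483 / 11.7 = 297.7 s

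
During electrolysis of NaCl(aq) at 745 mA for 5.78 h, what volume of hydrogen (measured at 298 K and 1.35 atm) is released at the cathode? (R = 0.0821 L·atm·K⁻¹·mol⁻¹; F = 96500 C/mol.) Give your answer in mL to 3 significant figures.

1460 mL

Q = It = 0.745 × 20808 = 15500 C
n(e⁻) = Q/F = 15500/96500 = 0.1606 mol
2H⁺ + 2e⁻ → H₂, so n(H₂) = 0.1606 / 2 = 0.08030 mol
V = nRT/P = 0.08030 × 0.0821 × 298 / 1.35 = 1.455 L
= 1460 mL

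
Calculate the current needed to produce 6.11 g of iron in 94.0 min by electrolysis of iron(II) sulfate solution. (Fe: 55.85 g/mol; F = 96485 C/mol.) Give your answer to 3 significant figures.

n(Fe) = 6.11 / 55.85 = 0.1094 mol
Fe²⁺ + 2e⁻ → Fe, so n(e⁻) = 2 × 0.1094 = 0.2188 mol
Q = 0.2188 × 96485 = 21110 C
I = Q / t = 21110 / 5640 s = 3.74 A

3.74 A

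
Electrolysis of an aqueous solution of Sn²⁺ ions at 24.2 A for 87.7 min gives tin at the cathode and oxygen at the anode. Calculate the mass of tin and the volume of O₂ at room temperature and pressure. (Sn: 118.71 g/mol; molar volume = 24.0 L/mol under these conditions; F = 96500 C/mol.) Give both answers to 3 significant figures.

78.3 g Sn; 7.92 L O₂

Q = 24.2 × 5262 = 1.273×10^5 C; n(e⁻) = 1.273×10^5 / 96500 = 1.319 mol
Cathode: Sn²⁺ + 2e⁻ → Sn → n(Sn) = 1.319/2 = 0.6595 mol → 78.3 g
Anode: 2H₂O → O₂ + 4H⁺ + 4e⁻ → n(O₂) = 1.319/4 = 0.3298 mol → 7.92 L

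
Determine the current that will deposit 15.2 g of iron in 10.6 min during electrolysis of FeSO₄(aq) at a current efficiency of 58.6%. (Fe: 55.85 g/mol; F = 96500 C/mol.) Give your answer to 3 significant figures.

n(Fe) = 15.2 / 55.85 = 0.2722 mol
Fe²⁺ + 2e⁻ → Fe, so n(e⁻) = 2 × 0.2722 = 0.5444 mol
Q = 0.5444 × 96500 / 0.586 = 89650 C
I = Q / t = 89650 / 636 s = 141 A

141 A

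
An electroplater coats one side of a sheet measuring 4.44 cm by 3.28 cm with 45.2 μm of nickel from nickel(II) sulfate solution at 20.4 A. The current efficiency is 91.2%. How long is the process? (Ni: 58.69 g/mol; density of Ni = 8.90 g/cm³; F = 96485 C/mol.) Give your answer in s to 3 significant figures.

104 s

Plated area = 4.44 × 3.28 = 14.56 cm²
Volume = 14.56 × 45.2×10⁻⁴ cm = 0.06581 cm³
m(Ni) = 0.06581 × 8.90 = 0.5857 g
n(Ni) = 0.5857 / 58.69 = 0.009980 mol; n(e⁻) = 2 × 0.009980 = 0.01996 mol
Q = 0.01996 × 96485 / 0.912 = 2112 C
t = 2112 / 20.4 = 103.5 s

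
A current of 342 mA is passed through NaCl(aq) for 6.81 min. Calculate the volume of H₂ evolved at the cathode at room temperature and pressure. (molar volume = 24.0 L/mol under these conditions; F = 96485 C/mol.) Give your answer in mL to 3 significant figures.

17.4 mL

Charge passed = 0.342 × 408.6 = 139.7 C
Moles of electrons = 139.7 / 96485 = 0.001448 mol
2H⁺ + 2e⁻ → H₂, so n(H₂) = 0.001448 / 2 = 7.240×10^-4 mol
V = 7.240×10^-4 × 24.0 = 0.01738 L
= 17.4 mL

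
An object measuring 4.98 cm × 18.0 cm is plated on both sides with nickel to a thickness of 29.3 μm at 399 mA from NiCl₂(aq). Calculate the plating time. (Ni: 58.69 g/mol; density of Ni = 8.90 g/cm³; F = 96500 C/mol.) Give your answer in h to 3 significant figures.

10.7 h

Plated area = 2 × 4.98 × 18.0 = 179.3 cm²
Volume = 179.3 × 29.3×10⁻⁴ cm = 0.5253 cm³
m(Ni) = 0.5253 × 8.90 = 4.675 g
n(Ni) = 4.675 / 58.69 = 0.07966 mol; n(e⁻) = 2 × 0.07966 = 0.1593 mol
Q = 0.1593 × 96500 = 15370 C
t = 15370 / 0.399 = 38520 s = 10.7 h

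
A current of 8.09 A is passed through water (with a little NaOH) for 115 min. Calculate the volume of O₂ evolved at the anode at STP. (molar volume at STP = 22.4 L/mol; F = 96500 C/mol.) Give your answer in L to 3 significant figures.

Charge passed = 8.09 × 6900 = 55820 C
n(e⁻) = 55820 / 96500 = 0.5784 mol
2H₂O → O₂ + 4H⁺ + 4e⁻, so n(O₂) = 0.5784 / 4 = 0.1446 mol
V = 0.1446 × 22.4 = 3.239 L

3.24 L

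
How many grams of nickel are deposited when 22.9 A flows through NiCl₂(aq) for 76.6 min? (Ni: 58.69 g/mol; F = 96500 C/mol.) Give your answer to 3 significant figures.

Q = 22.9 A × 4596 s = 1.052×10^5 C
n(e⁻) = 1.052×10^5 / 96500 = 1.090 mol
Ni²⁺ + 2e⁻ → Ni, so n(Ni) = 1.090 / 2 = 0.5450 mol
m = 0.5450 × 58.69 = 32.0 g

32.0 g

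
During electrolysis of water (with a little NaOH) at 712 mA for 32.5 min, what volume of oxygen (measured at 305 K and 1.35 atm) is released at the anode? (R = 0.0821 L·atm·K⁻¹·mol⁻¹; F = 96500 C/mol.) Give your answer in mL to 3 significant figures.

Q = It = 0.712 × 1950 = 1388 C
n(e⁻) = Q/F = 1388/96500 = 0.01438 mol
2H₂O → O₂ + 4H⁺ + 4e⁻, so n(O₂) = 0.01438 / 4 = 0.003595 mol
V = nRT/P = 0.003595 × 0.0821 × 305 / 1.35 = 0.06668 L
= 66.7 mL

66.7 mL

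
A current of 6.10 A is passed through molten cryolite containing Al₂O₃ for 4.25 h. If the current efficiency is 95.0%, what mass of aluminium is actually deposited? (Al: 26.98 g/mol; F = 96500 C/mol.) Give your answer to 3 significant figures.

Q = 6.10 × 15300 = 93330 C
n(e⁻) = 93330 / 96500 = 0.9672 mol
Al³⁺ + 3e⁻ → Al, so theoretical m(Al) = 0.3224 × 26.98 = 8.698 g
Actual mass = 95.0% × 8.698 = 8.26 g

8.26 g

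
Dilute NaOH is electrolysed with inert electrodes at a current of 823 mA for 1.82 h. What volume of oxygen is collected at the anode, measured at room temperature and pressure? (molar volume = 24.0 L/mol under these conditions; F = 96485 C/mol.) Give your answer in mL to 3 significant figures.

335 mL

Q = 0.823 A × 6552 s = 5392 C
n(e⁻) = 5392 / 96485 = 0.05588 mol
2H₂O → O₂ + 4H⁺ + 4e⁻, so n(O₂) = 0.05588 / 4 = 0.01397 mol
V = 0.01397 × 24.0 = 0.3353 L
= 335 mL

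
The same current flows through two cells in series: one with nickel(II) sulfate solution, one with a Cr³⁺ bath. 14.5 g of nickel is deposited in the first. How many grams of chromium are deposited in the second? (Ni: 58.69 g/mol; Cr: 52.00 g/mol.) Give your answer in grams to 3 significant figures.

n(Ni) = 14.5 / 58.69 = 0.2471 mol
Ni²⁺ + 2e⁻ → Ni, so n(e⁻) = 2 × 0.2471 = 0.4942 mol
The cells are in series, so the same charge (and hence the same n(e⁻) = 0.4942 mol) passes through both.
Cr³⁺ + 3e⁻ → Cr, so n(Cr) = 0.4942 / 3 = 0.1647 mol
m(Cr) = 0.1647 × 52.00 = 8.56 g

8.56 g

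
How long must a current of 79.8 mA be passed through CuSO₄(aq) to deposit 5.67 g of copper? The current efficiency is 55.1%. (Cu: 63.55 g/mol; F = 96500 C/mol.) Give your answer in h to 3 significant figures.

109 h

n(Cu) = 5.67 / 63.55 = 0.08922 mol
Cu²⁺ + 2e⁻ → Cu, so n(e⁻) = 2 × 0.08922 = 0.1784 mol
Q = 0.1784 × 96500 / 0.551 = 31240 C
t = Q / I = 31240 / 0.0798 = 3.915×10^5 s = 109 h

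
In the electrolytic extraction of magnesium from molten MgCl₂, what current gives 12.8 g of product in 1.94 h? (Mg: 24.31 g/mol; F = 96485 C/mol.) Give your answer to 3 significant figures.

n(Mg) = 12.8 / 24.31 = 0.5265 mol
Mg²⁺ + 2e⁻ → Mg, so n(e⁻) = 2 × 0.5265 = 1.053 mol
Q = 1.053 × 96485 = 1.016×10^5 C
I = Q / t = 1.016×10^5 / 6984 s = 14.5 A

14.5 A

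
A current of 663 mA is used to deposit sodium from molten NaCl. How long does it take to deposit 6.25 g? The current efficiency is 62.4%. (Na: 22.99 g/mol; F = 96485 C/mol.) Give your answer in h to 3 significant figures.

n(Na) = 6.25 / 22.99 = 0.2719 mol
Na⁺ + e⁻ → Na, so n(e⁻) = 0.2719 mol
Q = 0.2719 × 96485 / 0.624 = 42040 C
t = Q / I = 42040 / 0.663 = 63410 s = 17.6 h

17.6 h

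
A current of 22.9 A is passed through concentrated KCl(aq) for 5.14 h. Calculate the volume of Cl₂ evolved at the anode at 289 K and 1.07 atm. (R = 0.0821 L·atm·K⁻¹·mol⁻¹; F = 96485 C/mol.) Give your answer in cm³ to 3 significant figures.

Charge passed = 22.9 × 18504 = 4.237×10^5 C
Moles of electrons = 4.237×10^5 / 96485 = 4.391 mol
2Cl⁻ → Cl₂ + 2e⁻, so n(Cl₂) = 4.391 / 2 = 2.196 mol
V = nRT/P = 2.196 × 0.0821 × 289 / 1.07 = 48.70 L
= 48700 cm³

48700 cm³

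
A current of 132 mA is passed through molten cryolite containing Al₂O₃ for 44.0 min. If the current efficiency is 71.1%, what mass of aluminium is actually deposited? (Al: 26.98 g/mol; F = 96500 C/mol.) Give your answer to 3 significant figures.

0.0231 g

Q = 0.132 × 2640 = 348.5 C
n(e⁻) = 348.5 / 96500 = 0.003611 mol
Al³⁺ + 3e⁻ → Al, so theoretical m(Al) = 0.001204 × 26.98 = 0.03248 g
Actual mass = 71.1% × 0.03248 = 0.0231 g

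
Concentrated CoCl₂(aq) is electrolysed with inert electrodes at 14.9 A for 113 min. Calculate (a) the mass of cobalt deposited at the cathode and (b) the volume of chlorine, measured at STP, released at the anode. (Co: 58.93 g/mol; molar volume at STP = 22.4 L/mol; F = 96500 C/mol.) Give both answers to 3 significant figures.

Q = 14.9 × 6780 = 1.010×10^5 C; n(e⁻) = 1.010×10^5 / 96500 = 1.047 mol
Cathode: Co²⁺ + 2e⁻ → Co → n(Co) = 1.047/2 = 0.5235 mol → 30.8 g
Anode: 2Cl⁻ → Cl₂ + 2e⁻ → n(Cl₂) = 1.047/2 = 0.5235 mol → 11.7 L

30.8 g Co; 11.7 L Cl₂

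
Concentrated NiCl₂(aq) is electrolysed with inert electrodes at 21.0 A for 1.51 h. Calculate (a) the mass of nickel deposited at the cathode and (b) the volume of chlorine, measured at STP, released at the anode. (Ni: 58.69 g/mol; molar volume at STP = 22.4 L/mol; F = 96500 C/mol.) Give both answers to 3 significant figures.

Q = 21.0 × 5436 = 1.142×10^5 C; n(e⁻) = 1.142×10^5 / 96500 = 1.183 mol
Cathode: Ni²⁺ + 2e⁻ → Ni → n(Ni) = 1.183/2 = 0.5915 mol → 34.7 g
Anode: 2Cl⁻ → Cl₂ + 2e⁻ → n(Cl₂) = 1.183/2 = 0.5915 mol → 13.2 L

34.7 g Ni; 13.2 L Cl₂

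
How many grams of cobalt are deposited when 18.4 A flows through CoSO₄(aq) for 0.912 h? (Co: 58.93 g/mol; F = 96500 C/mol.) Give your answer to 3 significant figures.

18.4 g

Charge passed = 18.4 × 3283.2 = 60410 C
n(e⁻) = Q/F = 60410/96500 = 0.6260 mol
Co²⁺ + 2e⁻ → Co, so n(Co) = 0.6260 / 2 = 0.3130 mol
m = 0.3130 × 58.93 = 18.4 g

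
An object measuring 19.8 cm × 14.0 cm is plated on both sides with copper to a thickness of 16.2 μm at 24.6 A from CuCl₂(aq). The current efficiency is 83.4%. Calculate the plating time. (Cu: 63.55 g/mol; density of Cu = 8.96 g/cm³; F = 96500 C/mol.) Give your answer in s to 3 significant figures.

1190 s

Plated area = 2 × 19.8 × 14.0 = 554.4 cm²
Volume = 554.4 × 16.2×10⁻⁴ cm = 0.8981 cm³
m(Cu) = 0.8981 × 8.96 = 8.047 g
n(Cu) = 8.047 / 63.55 = 0.1266 mol; n(e⁻) = 2 × 0.1266 = 0.2532 mol
Q = 0.2532 × 96500 / 0.834 = 29300 C
t = 29300 / 24.6 = 1191 s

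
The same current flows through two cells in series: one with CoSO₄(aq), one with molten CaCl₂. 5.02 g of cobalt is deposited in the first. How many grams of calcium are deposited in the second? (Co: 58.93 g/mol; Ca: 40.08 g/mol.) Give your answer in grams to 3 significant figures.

3.41 g

n(Co) = 5.02 / 58.93 = 0.08519 mol
Co²⁺ + 2e⁻ → Co, so n(e⁻) = 2 × 0.08519 = 0.1704 mol
Same current for the same time ⇒ same n(e⁻) = 0.1704 mol in both cells.
Ca²⁺ + 2e⁻ → Ca, so n(Ca) = 0.1704 / 2 = 0.08520 mol
m(Ca) = 0.08520 × 40.08 = 3.41 g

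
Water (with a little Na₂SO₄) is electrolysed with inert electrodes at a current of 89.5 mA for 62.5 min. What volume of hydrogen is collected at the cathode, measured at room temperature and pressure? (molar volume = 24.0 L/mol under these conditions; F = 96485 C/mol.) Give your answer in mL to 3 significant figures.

41.7 mL

Q = 0.0895 A × 3750 s = 335.6 C
Moles of electrons = 335.6 / 96485 = 0.003478 mol
2H⁺ + 2e⁻ → H₂, so n(H₂) = 0.003478 / 2 = 0.001739 mol
V = 0.001739 × 24.0 = 0.04174 L
= 41.7 mL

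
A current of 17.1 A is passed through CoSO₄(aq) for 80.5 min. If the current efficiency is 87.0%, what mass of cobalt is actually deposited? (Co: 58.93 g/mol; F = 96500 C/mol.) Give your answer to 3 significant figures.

Q = 17.1 × 4830 = 82590 C
n(e⁻) = 82590 / 96500 = 0.8559 mol
Co²⁺ + 2e⁻ → Co, so theoretical m(Co) = 0.4280 × 58.93 = 25.22 g
Actual mass = 87.0% × 25.22 = 21.9 g

21.9 g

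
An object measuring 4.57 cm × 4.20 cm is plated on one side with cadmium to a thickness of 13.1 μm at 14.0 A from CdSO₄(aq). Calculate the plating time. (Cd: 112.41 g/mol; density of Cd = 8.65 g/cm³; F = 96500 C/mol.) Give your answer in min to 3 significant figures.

Plated area = 4.57 × 4.20 = 19.19 cm²
Volume = 19.19 × 13.1×10⁻⁴ cm = 0.02514 cm³
m(Cd) = 0.02514 × 8.65 = 0.2175 g
n(Cd) = 0.2175 / 112.41 = 0.001935 mol; n(e⁻) = 2 × 0.001935 = 0.003870 mol
Q = 0.003870 × 96500 = 373.5 C
t = 373.5 / 14.0 = 26.68 s = 0.445 min

0.445 min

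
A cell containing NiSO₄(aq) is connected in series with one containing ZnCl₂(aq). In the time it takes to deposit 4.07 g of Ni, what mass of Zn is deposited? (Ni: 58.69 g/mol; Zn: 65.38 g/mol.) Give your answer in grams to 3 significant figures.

4.53 g

n(Ni) = 4.07 / 58.69 = 0.06935 mol
Ni²⁺ + 2e⁻ → Ni, so n(e⁻) = 2 × 0.06935 = 0.1387 mol
Since the cells are in series, n(e⁻) in the Zn cell is also 0.1387 mol.
Zn²⁺ + 2e⁻ → Zn, so n(Zn) = 0.1387 / 2 = 0.06935 mol
m(Zn) = 0.06935 × 65.38 = 4.53 g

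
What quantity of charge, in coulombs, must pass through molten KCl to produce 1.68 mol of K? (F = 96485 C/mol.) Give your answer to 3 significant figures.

1.62×10^5 C

K⁺ + e⁻ → K, so n(e⁻) = 1 × 1.68 = 1.680 mol
Q = 1.680 × 96485 = 1.621×10^5 C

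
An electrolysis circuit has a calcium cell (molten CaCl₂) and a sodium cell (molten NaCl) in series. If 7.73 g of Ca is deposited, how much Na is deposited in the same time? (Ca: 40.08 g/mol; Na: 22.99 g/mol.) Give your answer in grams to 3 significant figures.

8.87 g

n(Ca) = 7.73 / 40.08 = 0.1929 mol
Ca²⁺ + 2e⁻ → Ca, so n(e⁻) = 2 × 0.1929 = 0.3858 mol
In series, the same 0.3858 mol of electrons flows through the second cell.
Na⁺ + e⁻ → Na, so n(Na) = 0.3858 mol
m(Na) = 0.3858 × 22.99 = 8.87 g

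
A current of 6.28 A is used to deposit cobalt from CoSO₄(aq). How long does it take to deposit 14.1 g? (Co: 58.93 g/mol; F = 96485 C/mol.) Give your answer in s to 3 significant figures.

n(Co) = 14.1 / 58.93 = 0.2393 mol
Co²⁺ + 2e⁻ → Co, so n(e⁻) = 2 × 0.2393 = 0.4786 mol
Q = 0.4786 × 96485 = 46180 C
t = Q / I = 46180 / 6.28 = 7354 s

7350 s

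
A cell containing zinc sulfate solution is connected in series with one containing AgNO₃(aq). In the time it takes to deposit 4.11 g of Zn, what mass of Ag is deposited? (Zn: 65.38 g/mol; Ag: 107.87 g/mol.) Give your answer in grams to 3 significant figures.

13.6 g

n(Zn) = 4.11 / 65.38 = 0.06286 mol
Zn²⁺ + 2e⁻ → Zn, so n(e⁻) = 2 × 0.06286 = 0.1257 mol
Same current for the same time ⇒ same n(e⁻) = 0.1257 mol in both cells.
Ag⁺ + e⁻ → Ag, so n(Ag) = 0.1257 mol
m(Ag) = 0.1257 × 107.87 = 13.6 g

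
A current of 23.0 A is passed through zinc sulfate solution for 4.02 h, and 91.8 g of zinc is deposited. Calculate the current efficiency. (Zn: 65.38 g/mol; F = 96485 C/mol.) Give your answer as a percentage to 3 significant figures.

81.4%

Q = 23.0 × 14472 = 3.329×10^5 C
n(e⁻) = 3.329×10^5 / 96485 = 3.450 mol
Zn²⁺ + 2e⁻ → Zn, so theoretical n(Zn) = 1.725 mol → 112.8 g
Efficiency = 91.8 / 112.8 = 0.8138 = 81.4%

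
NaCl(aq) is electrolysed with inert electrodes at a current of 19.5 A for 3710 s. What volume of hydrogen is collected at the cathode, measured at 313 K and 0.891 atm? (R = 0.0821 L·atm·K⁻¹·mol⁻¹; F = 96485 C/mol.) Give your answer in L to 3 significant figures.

10.8 L

Q = 19.5 A × 3710 s = 72350 C
n(e⁻) = 72350 / 96485 = 0.7499 mol
2H⁺ + 2e⁻ → H₂, so n(H₂) = 0.7499 / 2 = 0.3750 mol
V = nRT/P = 0.3750 × 0.0821 × 313 / 0.891 = 10.82 L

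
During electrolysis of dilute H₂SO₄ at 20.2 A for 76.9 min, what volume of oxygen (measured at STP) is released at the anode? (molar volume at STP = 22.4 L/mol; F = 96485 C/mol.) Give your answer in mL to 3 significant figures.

5410 mL

Q = 20.2 A × 4614 s = 93200 C
n(e⁻) = Q/F = 93200/96485 = 0.9660 mol
2H₂O → O₂ + 4H⁺ + 4e⁻, so n(O₂) = 0.9660 / 4 = 0.2415 mol
V = 0.2415 × 22.4 = 5.410 L
= 5410 mL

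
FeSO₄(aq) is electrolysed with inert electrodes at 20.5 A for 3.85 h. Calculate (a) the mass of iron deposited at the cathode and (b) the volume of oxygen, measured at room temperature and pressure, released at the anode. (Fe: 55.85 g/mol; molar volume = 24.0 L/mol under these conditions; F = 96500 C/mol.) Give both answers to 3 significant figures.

82.2 g Fe; 17.7 L O₂

Q = 20.5 × 13860 = 2.841×10^5 C; n(e⁻) = 2.841×10^5 / 96500 = 2.944 mol
Cathode: Fe²⁺ + 2e⁻ → Fe → n(Fe) = 2.944/2 = 1.472 mol → 82.2 g
Anode: 2H₂O → O₂ + 4H⁺ + 4e⁻ → n(O₂) = 2.944/4 = 0.7360 mol → 17.7 L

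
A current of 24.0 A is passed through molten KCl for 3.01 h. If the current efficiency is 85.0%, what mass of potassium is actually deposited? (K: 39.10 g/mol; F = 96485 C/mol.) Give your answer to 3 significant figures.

Q = 24.0 × 10836 = 2.601×10^5 C
n(e⁻) = 2.601×10^5 / 96485 = 2.696 mol
K⁺ + e⁻ → K, so theoretical m(K) = 2.696 × 39.10 = 105.4 g
Actual mass = 85.0% × 105.4 = 89.6 g

89.6 g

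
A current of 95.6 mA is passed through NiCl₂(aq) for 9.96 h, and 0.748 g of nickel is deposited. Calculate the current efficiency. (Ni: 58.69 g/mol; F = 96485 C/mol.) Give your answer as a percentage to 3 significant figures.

71.7%

Q = 0.0956 × 35856 = 3428 C
n(e⁻) = 3428 / 96485 = 0.03553 mol
Ni²⁺ + 2e⁻ → Ni, so theoretical n(Ni) = 0.01777 mol → 1.043 g
Efficiency = 0.748 / 1.043 = 0.7172 = 71.7%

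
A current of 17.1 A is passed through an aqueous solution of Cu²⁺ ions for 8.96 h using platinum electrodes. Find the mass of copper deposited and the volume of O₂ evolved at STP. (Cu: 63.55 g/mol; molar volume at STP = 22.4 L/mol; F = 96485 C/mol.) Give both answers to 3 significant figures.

Q = 17.1 × 32256 = 5.516×10^5 C; n(e⁻) = 5.516×10^5 / 96485 = 5.717 mol
Cathode: Cu²⁺ + 2e⁻ → Cu → n(Cu) = 5.717/2 = 2.859 mol → 182 g
Anode: 2H₂O → O₂ + 4H⁺ + 4e⁻ → n(O₂) = 5.717/4 = 1.429 mol → 32.0 L

182 g Cu; 32.0 L O₂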